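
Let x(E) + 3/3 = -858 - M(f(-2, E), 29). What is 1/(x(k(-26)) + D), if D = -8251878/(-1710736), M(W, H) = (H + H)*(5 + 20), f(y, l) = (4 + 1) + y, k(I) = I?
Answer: -855368/1970918773 ≈ -0.00043399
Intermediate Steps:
f(y, l) = 5 + y
M(W, H) = 50*H (M(W, H) = (2*H)*25 = 50*H)
D = 4125939/855368 (D = -8251878*(-1/1710736) = 4125939/855368 ≈ 4.8236)
x(E) = -2309 (x(E) = -1 + (-858 - 50*29) = -1 + (-858 - 1*1450) = -1 + (-858 - 1450) = -1 - 2308 = -2309)
1/(x(k(-26)) + D) = 1/(-2309 + 4125939/855368) = 1/(-1970918773/855368) = -855368/1970918773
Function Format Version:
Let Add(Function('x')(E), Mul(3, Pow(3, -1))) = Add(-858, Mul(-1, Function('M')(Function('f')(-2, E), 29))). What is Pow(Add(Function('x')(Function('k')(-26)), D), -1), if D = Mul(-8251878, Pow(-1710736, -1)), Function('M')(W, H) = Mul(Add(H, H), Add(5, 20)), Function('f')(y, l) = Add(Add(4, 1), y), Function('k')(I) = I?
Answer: Rational(-855368, 1970918773) ≈ -0.00043399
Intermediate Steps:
Function('f')(y, l) = Add(5, y)
Function('M')(W, H) = Mul(50, H) (Function('M')(W, H) = Mul(Mul(2, H), 25) = Mul(50, H))
D = Rational(4125939, 855368) (D = Mul(-8251878, Rational(-1, 1710736)) = Rational(4125939, 855368) ≈ 4.8236)
Function('x')(E) = -2309 (Function('x')(E) = Add(-1, Add(-858, Mul(-1, Mul(50, 29)))) = Add(-1, Add(-858, Mul(-1, 1450))) = Add(-1, Add(-858, -1450)) = Add(-1, -2308) = -2309)
Pow(Add(Function('x')(Function('k')(-26)), D), -1) = Pow(Add(-2309, Rational(4125939, 855368)), -1) = Pow(Rational(-1970918773, 855368), -1) = Rational(-855368, 1970918773)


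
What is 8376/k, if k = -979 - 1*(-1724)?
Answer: 8376/745 ≈ 11.243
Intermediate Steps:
k = 745 (k = -979 + 1724 = 745)
8376/k = 8376/745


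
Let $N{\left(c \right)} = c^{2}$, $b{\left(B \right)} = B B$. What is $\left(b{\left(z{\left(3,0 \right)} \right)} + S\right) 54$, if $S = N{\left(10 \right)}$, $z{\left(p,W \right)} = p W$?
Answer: $5400$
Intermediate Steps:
$z{\left(p,W \right)} = W p$
$b{\left(B \right)} = B^{2}$
$S = 100$ ($S = 10^{2} = 100$)
$\left(b{\left(z{\left(3,0 \right)} \right)} + S\right) 54 = \left(\left(0 \cdot 3\right)^{2} + 100\right) 54 = \left(0^{2} + 100\right) 54 = \left(0 + 100\right) 54 = 100 \cdot 54 = 5400$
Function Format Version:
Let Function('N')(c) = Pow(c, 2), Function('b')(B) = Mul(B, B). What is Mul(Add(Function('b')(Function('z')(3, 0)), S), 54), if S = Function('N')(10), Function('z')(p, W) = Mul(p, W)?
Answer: 5400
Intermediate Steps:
Function('z')(p, W) = Mul(W, p)
Function('b')(B) = Pow(B, 2)
S = 100 (S = Pow(10, 2) = 100)
Mul(Add(Function('b')(Function('z')(3, 0)), S), 54) = Mul(Add(Pow(Mul(0, 3), 2), 100), 54) = Mul(Add(Pow(0, 2), 100), 54) = Mul(Add(0, 100), 54) = Mul(100, 54) = 5400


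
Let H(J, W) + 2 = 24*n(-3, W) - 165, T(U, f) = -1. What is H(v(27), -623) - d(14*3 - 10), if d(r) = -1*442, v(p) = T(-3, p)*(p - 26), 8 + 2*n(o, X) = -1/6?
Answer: 177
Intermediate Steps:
n(o, X) = -49/12 (n(o, X) = -4 + (-1/6)/2 = -4 + (-1*⅙)/2 = -4 + (½)*(-⅙) = -4 - 1/12 = -49/12)
v(p) = 26 - p (v(p) = -(p - 26) = -(-26 + p) = 26 - p)
H(J, W) = -265 (H(J, W) = -2 + (24*(-49/12) - 165) = -2 + (-98 - 165) = -2 - 263 = -265)
d(r) = -442
H(v(27), -623) - d(14*3 - 10) = -265 - 1*(-442) = -265 + 442 = 177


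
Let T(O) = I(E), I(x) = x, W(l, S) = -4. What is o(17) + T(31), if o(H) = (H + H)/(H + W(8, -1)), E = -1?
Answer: 21/13 ≈ 1.6154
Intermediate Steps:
T(O) = -1
o(H) = 2*H/(-4 + H) (o(H) = (H + H)/(H - 4) = (2*H)/(-4 + H) = 2*H/(-4 + H))
o(17) + T(31) = 2*17/(-4 + 17) - 1 = 2*17/13 - 1 = 2*17*(1/13) - 1 = 34/13 - 1 = 21/13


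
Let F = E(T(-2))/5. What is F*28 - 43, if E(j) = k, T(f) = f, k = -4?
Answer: -327/5 ≈ -65.400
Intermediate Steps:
E(j) = -4
F = -⅘ (F = -4/5 = -4*⅕ = -⅘ ≈ -0.80000)
F*28 - 43 = -⅘*28 - 43 = -112/5 - 43 = -327/5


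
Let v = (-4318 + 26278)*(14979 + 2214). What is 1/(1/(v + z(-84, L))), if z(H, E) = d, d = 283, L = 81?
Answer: 377558563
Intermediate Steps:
z(H, E) = 283
v = 377558280 (v = 21960*17193 = 377558280)
1/(1/(v + z(-84, L))) = 1/(1/(377558280 + 283)) = 1/(1/377558563) = 377558563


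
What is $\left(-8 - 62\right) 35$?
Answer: $-2450$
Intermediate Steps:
$\left(-8 - 62\right) 35 = \left(-70\right) 35 = -2450$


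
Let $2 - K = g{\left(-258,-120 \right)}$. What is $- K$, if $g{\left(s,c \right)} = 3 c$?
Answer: $-362$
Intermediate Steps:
$K = 362$ ($K = 2 - 3 \left(-120\right) = 2 - -360 = 2 + 360 = 362$)
$- K = \left(-1\right) 362 = -362$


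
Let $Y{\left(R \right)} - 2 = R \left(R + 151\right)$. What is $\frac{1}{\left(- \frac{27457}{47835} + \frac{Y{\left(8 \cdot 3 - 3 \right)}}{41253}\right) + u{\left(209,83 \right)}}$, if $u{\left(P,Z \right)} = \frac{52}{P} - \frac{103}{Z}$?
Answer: $- \frac{11410493787495}{16870965224954} \approx -0.67634$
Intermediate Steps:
$u{\left(P,Z \right)} = - \frac{103}{Z} + \frac{52}{P}$
$Y{\left(R \right)} = 2 + R \left(151 + R\right)$ ($Y{\left(R \right)} = 2 + R \left(R + 151\right) = 2 + R \left(151 + R\right)$)
$\frac{1}{\left(- \frac{27457}{47835} + \frac{Y{\left(8 \cdot 3 - 3 \right)}}{41253}\right) + u{\left(209,83 \right)}} = \frac{1}{\left(- \frac{27457}{47835} + \frac{2 + \left(8 \cdot 3 - 3\right)^{2} + 151 \left(8 \cdot 3 - 3\right)}{41253}\right) + \left(- \frac{103}{83} + \frac{52}{209}\right)} = \frac{1}{\left(\left(-27457\right) \frac{1}{47835} + \left(2 + \left(24 - 3\right)^{2} + 151 \left(24 - 3\right)\right) \frac{1}{41253}\right) + \left(\left(-103\right) \frac{1}{83} + 52 \cdot \frac{1}{209}\right)} = \frac{1}{\left(- \frac{27457}{47835} + \left(2 + 21^{2} + 151 \cdot 21\right) \frac{1}{41253}\right) + \left(- \frac{103}{83} + \frac{52}{209}\right)} = \frac{1}{\left(- \frac{27457}{47835} + \left(2 + 441 + 3171\right) \frac{1}{41253}\right) - \frac{17211}{17347}} = \frac{1}{\left(- \frac{27457}{47835} + 3614 \cdot \frac{1}{41253}\right) - \frac{17211}{17347}} = \frac{1}{\left(- \frac{27457}{47835} + \frac{3614}{41253}\right) - \frac{17211}{17347}} = \frac{1}{- \frac{319935977}{657779085} - \frac{17211}{17347}} = \frac{1}{- \frac{16870965224954}{11410493787495}} = - \frac{11410493787495}{16870965224954}$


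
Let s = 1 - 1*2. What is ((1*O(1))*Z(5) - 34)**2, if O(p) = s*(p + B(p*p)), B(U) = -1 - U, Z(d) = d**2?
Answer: 81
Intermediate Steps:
s = -1 (s = 1 - 2 = -1)
O(p) = 1 + p**2 - p (O(p) = -(p + (-1 - p*p)) = -(p + (-1 - p**2)) = -(-1 + p - p**2) = 1 + p**2 - p)
((1*O(1))*Z(5) - 34)**2 = ((1*(1 + 1**2 - 1*1))*5**2 - 34)**2 = ((1*(1 + 1 - 1))*25 - 34)**2 = ((1*1)*25 - 34)**2 = (1*25 - 34)**2 = (25 - 34)**2 = (-9)**2 = 81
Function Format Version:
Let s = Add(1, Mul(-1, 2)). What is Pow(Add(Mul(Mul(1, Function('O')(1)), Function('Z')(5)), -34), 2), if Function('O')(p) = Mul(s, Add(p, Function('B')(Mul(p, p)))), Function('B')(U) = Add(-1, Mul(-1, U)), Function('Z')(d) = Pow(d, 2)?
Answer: 81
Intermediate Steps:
s = -1 (s = Add(1, -2) = -1)
Function('O')(p) = Add(1, Pow(p, 2), Mul(-1, p)) (Function('O')(p) = Mul(-1, Add(p, Add(-1, Mul(-1, Mul(p, p))))) = Mul(-1, Add(p, Add(-1, Mul(-1, Pow(p, 2))))) = Mul(-1, Add(-1, p, Mul(-1, Pow(p, 2)))) = Add(1, Pow(p, 2), Mul(-1, p)))
Pow(Add(Mul(Mul(1, Function('O')(1)), Function('Z')(5)), -34), 2) = Pow(Add(Mul(Mul(1, Add(1, Pow(1, 2), Mul(-1, 1))), Pow(5, 2)), -34), 2) = Pow(Add(Mul(Mul(1, Add(1, 1, -1)), 25), -34), 2) = Pow(Add(Mul(Mul(1, 1), 25), -34), 2) = Pow(Add(Mul(1, 25), -34), 2) = Pow(Add(25, -34), 2) = Pow(-9, 2) = 81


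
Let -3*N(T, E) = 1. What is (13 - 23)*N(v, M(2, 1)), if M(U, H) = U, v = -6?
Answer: 10/3 ≈ 3.3333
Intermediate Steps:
N(T, E) = -⅓ (N(T, E) = -⅓*1 = -⅓)
(13 - 23)*N(v, M(2, 1)) = (13 - 23)*(-⅓) = -10*(-⅓) = 10/3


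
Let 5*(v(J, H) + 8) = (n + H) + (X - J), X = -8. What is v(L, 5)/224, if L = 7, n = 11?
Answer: -39/1120 ≈ -0.034821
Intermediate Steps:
v(J, H) = -37/5 - J/5 + H/5 (v(J, H) = -8 + ((11 + H) + (-8 - J))/5 = -8 + (3 + H - J)/5 = -8 + (3/5 - J/5 + H/5) = -37/5 - J/5 + H/5)
v(L, 5)/224 = (-37/5 - 1/5*7 + (1/5)*5)/224 = (-37/5 - 7/5 + 1)*(1/224) = -39/5*1/224 = -39/1120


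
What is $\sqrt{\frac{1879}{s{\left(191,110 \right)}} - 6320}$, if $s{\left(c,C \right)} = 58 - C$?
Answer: $\frac{i \sqrt{4296747}}{26} \approx 79.725 i$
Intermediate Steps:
$\sqrt{\frac{1879}{s{\left(191,110 \right)}} - 6320} = \sqrt{\frac{1879}{58 - 110} - 6320} = \sqrt{\frac{1879}{-52} - 6320} = \sqrt{1879 \left(- \frac{1}{52}\right) - 6320} = \sqrt{- \frac{1879}{52} - 6320} = \sqrt{- \frac{330519}{52}} = \frac{i \sqrt{4296747}}{26}$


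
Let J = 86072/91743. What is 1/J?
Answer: 1731/1624 ≈ 1.0659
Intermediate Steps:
J = 1624/1731 (J = 86072*(1/91743) = 1624/1731 ≈ 0.93819)
1/J = 1/(1624/1731) = 1731/1624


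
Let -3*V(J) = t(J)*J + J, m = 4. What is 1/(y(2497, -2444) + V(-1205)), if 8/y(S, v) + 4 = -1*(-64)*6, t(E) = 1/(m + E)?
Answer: 114095/45792402 ≈ 0.0024916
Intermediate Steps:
t(E) = 1/(4 + E)
V(J) = -J/3 - J/(3*(4 + J)) (V(J) = -(J/(4 + J) + J)/3 = -(J + J/(4 + J))/3 = -J/3 - J/(3*(4 + J)))
y(S, v) = 2/95 (y(S, v) = 8/(-4 - 1*(-64)*6) = 8/(-4 + 64*6) = 8/(-4 + 384) = 8/380 = 8*(1/380) = 2/95)
1/(y(2497, -2444) + V(-1205)) = 1/(2/95 - 1*(-1205)*(5 - 1205)/(12 + 3*(-1205))) = 1/(2/95 - 1*(-1205)*(-1200)/(12 - 3615)) = 1/(2/95 - 1*(-1205)*(-1200)/(-3603)) = 1/(2/95 - 1*(-1205)*(-1/3603)*(-1200)) = 1/(2/95 + 482000/1201) = 1/(45792402/114095) = 114095/45792402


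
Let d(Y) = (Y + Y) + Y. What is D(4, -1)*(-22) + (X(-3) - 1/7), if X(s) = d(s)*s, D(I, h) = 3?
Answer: -274/7 ≈ -39.143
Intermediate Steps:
d(Y) = 3*Y (d(Y) = 2*Y + Y = 3*Y)
X(s) = 3*s² (X(s) = (3*s)*s = 3*s²)
D(4, -1)*(-22) + (X(-3) - 1/7) = 3*(-22) + (3*(-3)² - 1/7) = -66 + (3*9 - 1*⅐) = -66 + (27 - ⅐) = -66 + 188/7 = -274/7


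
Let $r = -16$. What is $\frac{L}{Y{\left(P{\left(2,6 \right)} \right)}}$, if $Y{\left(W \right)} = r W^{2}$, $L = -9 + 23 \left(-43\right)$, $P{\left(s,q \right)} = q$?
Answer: $\frac{499}{288} \approx 1.7326$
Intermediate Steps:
$L = -998$ ($L = -9 - 989 = -998$)
$Y{\left(W \right)} = - 16 W^{2}$
$\frac{L}{Y{\left(P{\left(2,6 \right)} \right)}} = - \frac{998}{\left(-16\right) 6^{2}} = - \frac{998}{\left(-16\right) 36} = - \frac{998}{-576} = \left(-998\right) \left(- \frac{1}{576}\right) = \frac{499}{288}$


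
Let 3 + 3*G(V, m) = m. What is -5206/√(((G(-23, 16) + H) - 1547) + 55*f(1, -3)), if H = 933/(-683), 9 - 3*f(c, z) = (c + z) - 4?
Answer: 2603*I*√1331977038/650062 ≈ 146.14*I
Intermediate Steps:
f(c, z) = 13/3 - c/3 - z/3 (f(c, z) = 3 - ((c + z) - 4)/3 = 3 - (-4 + c + z)/3 = 3 + (4/3 - c/3 - z/3) = 13/3 - c/3 - z/3)
G(V, m) = -1 + m/3
H = -933/683 (H = 933*(-1/683) = -933/683 ≈ -1.3660)
-5206/√(((G(-23, 16) + H) - 1547) + 55*f(1, -3)) = -5206/√((((-1 + (⅓)*16) - 933/683) - 1547) + 55*(13/3 - ⅓*1 - ⅓*(-3))) = -5206/√((((-1 + 16/3) - 933/683) - 1547) + 55*(13/3 - ⅓ + 1)) = -5206/√(((13/3 - 933/683) - 1547) + 55*5) = -5206/√((6080/2049 - 1547) + 275) = -5206/√(-3163723/2049 + 275) = -5206*(-I*√1331977038/1300124) = -(-2603)*I*√1331977038/650062 = 2603*I*√1331977038/650062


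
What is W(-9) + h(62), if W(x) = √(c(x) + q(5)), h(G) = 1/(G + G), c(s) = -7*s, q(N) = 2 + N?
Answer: 1/124 + √70 ≈ 8.3747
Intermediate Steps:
h(G) = 1/(2*G)
W(x) = √(7 - 7*x) (W(x) = √(-7*x + (2 + 5)) = √(-7*x + 7) = √(7 - 7*x))
W(-9) + h(62) = √(7 - 7*(-9)) + (½)/62 = √(7 + 63) + (½)*(1/62) = √70 + 1/124 = 1/124 + √70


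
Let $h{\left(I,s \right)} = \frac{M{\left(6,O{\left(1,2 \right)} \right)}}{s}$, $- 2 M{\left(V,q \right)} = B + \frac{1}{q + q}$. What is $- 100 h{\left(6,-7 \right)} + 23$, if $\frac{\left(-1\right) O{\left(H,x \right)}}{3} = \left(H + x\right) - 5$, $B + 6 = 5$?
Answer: $\frac{1241}{42} \approx 29.548$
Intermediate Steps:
$B = -1$ ($B = -6 + 5 = -1$)
$O{\left(H,x \right)} = 15 - 3 H - 3 x$ ($O{\left(H,x \right)} = - 3 \left(\left(H + x\right) - 5\right) = - 3 \left(-5 + H + x\right) = 15 - 3 H - 3 x$)
$M{\left(V,q \right)} = \frac{1}{2} - \frac{1}{4 q}$ ($M{\left(V,q \right)} = - \frac{-1 + \frac{1}{q + q}}{2} = - \frac{-1 + \frac{1}{2 q}}{2} = \frac{1}{2} - \frac{1}{4 q}$)
$h{\left(I,s \right)} = \frac{11}{24 s}$ ($h{\left(I,s \right)} = \frac{\frac{1}{4} \frac{1}{15 - 3 - 6} \left(-1 + 2 \left(15 - 3 - 6\right)\right)}{s} = \frac{\frac{1}{4} \cdot \frac{1}{6} \left(-1 + 2 \cdot 6\right)}{s} = \frac{\frac{1}{4} \cdot \frac{1}{6} \left(-1 + 12\right)}{s} = \frac{\frac{1}{4} \cdot \frac{1}{6} \cdot 11}{s} = \frac{11}{24 s}$)
$- 100 h{\left(6,-7 \right)} + 23 = - 100 \frac{11}{24 \left(-7\right)} + 23 = - 100 \cdot \frac{11}{24} \left(- \frac{1}{7}\right) + 23 = \left(-100\right) \left(- \frac{11}{168}\right) + 23 = \frac{275}{42} + 23 = \frac{1241}{42}$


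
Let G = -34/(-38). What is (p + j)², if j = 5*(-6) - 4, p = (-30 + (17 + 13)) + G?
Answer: 395641/361 ≈ 1096.0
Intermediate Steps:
G = 17/19 (G = -34*(-1/38) = 17/19 ≈ 0.89474)
p = 17/19 (p = (-30 + (17 + 13)) + 17/19 = (-30 + 30) + 17/19 = 0 + 17/19 = 17/19 ≈ 0.89474)
j = -34 (j = -30 - 4 = -34)
(p + j)² = (17/19 - 34)² = (-629/19)² = 395641/361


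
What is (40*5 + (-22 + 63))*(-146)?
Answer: -35186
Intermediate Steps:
(40*5 + (-22 + 63))*(-146) = (200 + 41)*(-146) = 241*(-146) = -35186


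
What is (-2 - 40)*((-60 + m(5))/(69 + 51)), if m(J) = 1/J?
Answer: 2093/100 ≈ 20.930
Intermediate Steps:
(-2 - 40)*((-60 + m(5))/(69 + 51)) = (-2 - 40)*((-60 + 1/5)/(69 + 51)) = -42*(-60 + ⅕)/120 = -(-12558)/(5*120) = -42*(-299/600) = 2093/100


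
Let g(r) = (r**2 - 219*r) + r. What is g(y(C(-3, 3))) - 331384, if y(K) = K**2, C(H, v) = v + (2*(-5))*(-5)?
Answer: 6946735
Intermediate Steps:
C(H, v) = 50 + v (C(H, v) = v - 10*(-5) = v + 50 = 50 + v)
g(r) = r**2 - 218*r
g(y(C(-3, 3))) - 331384 = (50 + 3)**2*(-218 + (50 + 3)**2) - 331384 = 53**2*(-218 + 53**2) - 331384 = 2809*(-218 + 2809) - 331384 = 2809*2591 - 331384 = 7278119 - 331384 = 6946735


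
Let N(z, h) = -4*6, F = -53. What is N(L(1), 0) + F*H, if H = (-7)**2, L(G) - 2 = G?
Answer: -2621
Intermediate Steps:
L(G) = 2 + G
H = 49
N(z, h) = -24
N(L(1), 0) + F*H = -24 - 53*49 = -24 - 2597 = -2621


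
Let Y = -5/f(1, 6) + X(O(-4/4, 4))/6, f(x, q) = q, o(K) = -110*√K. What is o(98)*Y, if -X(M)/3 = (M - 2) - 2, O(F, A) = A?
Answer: 1925*√2/3 ≈ 907.45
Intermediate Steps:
X(M) = 12 - 3*M (X(M) = -3*((M - 2) - 2) = -3*((-2 + M) - 2) = -3*(-4 + M) = 12 - 3*M)
Y = -⅚ (Y = -5/6 + (12 - 3*4)/6 = -5*⅙ + (12 - 12)*(⅙) = -⅚ + 0*(⅙) = -⅚ + 0 = -⅚ ≈ -0.83333)
o(98)*Y = -770*√2*(-⅚) = 1925*√2/3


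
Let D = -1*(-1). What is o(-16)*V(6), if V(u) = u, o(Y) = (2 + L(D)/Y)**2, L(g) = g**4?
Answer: 2883/128 ≈ 22.523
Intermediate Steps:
D = 1
o(Y) = (2 + 1/Y)**2 (o(Y) = (2 + 1**4/Y)**2 = (2 + 1/Y)**2)
o(-16)*V(6) = ((1 + 2*(-16))**2/(-16)**2)*6 = ((1 - 32)**2/256)*6 = ((1/256)*(-31)**2)*6 = ((1/256)*961)*6 = (961/256)*6 = 2883/128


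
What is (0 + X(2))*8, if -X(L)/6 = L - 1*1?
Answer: -48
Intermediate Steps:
X(L) = 6 - 6*L (X(L) = -6*(L - 1*1) = -6*(L - 1) = -6*(-1 + L) = 6 - 6*L)
(0 + X(2))*8 = (0 + (6 - 6*2))*8 = (0 + (6 - 12))*8 = (0 - 6)*8 = -6*8 = -48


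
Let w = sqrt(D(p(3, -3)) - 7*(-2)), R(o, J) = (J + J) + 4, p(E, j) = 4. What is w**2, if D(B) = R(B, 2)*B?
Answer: 46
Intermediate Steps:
R(o, J) = 4 + 2*J (R(o, J) = 2*J + 4 = 4 + 2*J)
D(B) = 8*B (D(B) = (4 + 2*2)*B = (4 + 4)*B = 8*B)
w = sqrt(46) (w = sqrt(8*4 - 7*(-2)) = sqrt(32 + 14) = sqrt(46) ≈ 6.7823)
w**2 = (sqrt(46))**2 = 46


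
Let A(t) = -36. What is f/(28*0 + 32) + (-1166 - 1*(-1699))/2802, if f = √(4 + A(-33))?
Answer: 533/2802 + I*√2/8 ≈ 0.19022 + 0.17678*I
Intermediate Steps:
f = 4*I*√2 (f = √(4 - 36) = √(-32) = 4*I*√2 ≈ 5.6569*I)
f/(28*0 + 32) + (-1166 - 1*(-1699))/2802 = (4*I*√2)/(28*0 + 32) + (-1166 - 1*(-1699))/2802 = (4*I*√2)/(0 + 32) + (-1166 + 1699)*(1/2802) = (4*I*√2)/32 + 533*(1/2802) = (4*I*√2)*(1/32) + 533/2802 = I*√2/8 + 533/2802 = 533/2802 + I*√2/8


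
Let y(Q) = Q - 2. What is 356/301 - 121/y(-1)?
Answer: 37489/903 ≈ 41.516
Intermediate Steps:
y(Q) = -2 + Q
356/301 - 121/y(-1) = 356/301 - 121/(-2 - 1) = 356*(1/301) - 121/(-3) = 356/301 - 121*(-⅓) = 356/301 + 121/3 = 37489/903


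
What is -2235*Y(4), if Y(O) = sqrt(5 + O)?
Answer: -6705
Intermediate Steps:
-2235*Y(4) = -2235*sqrt(5 + 4) = -2235*sqrt(9) = -2235*3 = -6705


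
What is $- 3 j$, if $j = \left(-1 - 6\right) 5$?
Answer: $105$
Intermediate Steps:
$j = -35$ ($j = \left(-7\right) 5 = -35$)
$- 3 j = \left(-3\right) \left(-35\right) = 105$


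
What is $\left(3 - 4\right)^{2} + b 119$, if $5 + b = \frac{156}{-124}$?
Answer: $- \frac{23055}{31} \approx -743.71$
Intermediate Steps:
$b = - \frac{194}{31}$ ($b = -5 + \frac{156}{-124} = -5 + 156 \left(- \frac{1}{124}\right) = -5 - \frac{39}{31} = - \frac{194}{31} \approx -6.2581$)
$\left(3 - 4\right)^{2} + b 119 = \left(3 - 4\right)^{2} - \frac{23086}{31} = \left(-1\right)^{2} - \frac{23086}{31} = 1 - \frac{23086}{31} = - \frac{23055}{31}$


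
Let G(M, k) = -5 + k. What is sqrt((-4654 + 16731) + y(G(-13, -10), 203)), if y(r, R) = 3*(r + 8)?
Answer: 2*sqrt(3014) ≈ 109.80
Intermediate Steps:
y(r, R) = 24 + 3*r (y(r, R) = 3*(8 + r) = 24 + 3*r)
sqrt((-4654 + 16731) + y(G(-13, -10), 203)) = sqrt((-4654 + 16731) + (24 + 3*(-5 - 10))) = sqrt(12077 + (24 + 3*(-15))) = sqrt(12077 + (24 - 45)) = sqrt(12077 - 21) = sqrt(12056) = 2*sqrt(3014)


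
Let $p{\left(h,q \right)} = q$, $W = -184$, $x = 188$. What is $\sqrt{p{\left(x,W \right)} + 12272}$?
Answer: $2 \sqrt{3022} \approx 109.95$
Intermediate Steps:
$\sqrt{p{\left(x,W \right)} + 12272} = \sqrt{-184 + 12272} = \sqrt{12088} = 2 \sqrt{3022}$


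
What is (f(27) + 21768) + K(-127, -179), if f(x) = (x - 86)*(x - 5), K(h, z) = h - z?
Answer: 20522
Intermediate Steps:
f(x) = (-86 + x)*(-5 + x)
(f(27) + 21768) + K(-127, -179) = ((430 + 27² - 91*27) + 21768) + (-127 - 1*(-179)) = ((430 + 729 - 2457) + 21768) + (-127 + 179) = (-1298 + 21768) + 52 = 20470 + 52 = 20522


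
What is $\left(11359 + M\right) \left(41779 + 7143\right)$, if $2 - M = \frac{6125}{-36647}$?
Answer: $\frac{20368806398024}{36647} \approx 5.5581 \cdot 10^{8}$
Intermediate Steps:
$M = \frac{79419}{36647}$ ($M = 2 - \frac{6125}{-36647} = 2 - 6125 \left(- \frac{1}{36647}\right) = 2 - - \frac{6125}{36647} = 2 + \frac{6125}{36647} = \frac{79419}{36647} \approx 2.1671$)
$\left(11359 + M\right) \left(41779 + 7143\right) = \left(11359 + \frac{79419}{36647}\right) \left(41779 + 7143\right) = \frac{416352692}{36647} \cdot 48922 = \frac{20368806398024}{36647}$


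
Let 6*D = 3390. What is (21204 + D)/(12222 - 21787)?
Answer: -21769/9565 ≈ -2.2759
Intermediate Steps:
D = 565 (D = (⅙)*3390 = 565)
(21204 + D)/(12222 - 21787) = (21204 + 565)/(12222 - 21787) = 21769/(-9565) = 21769*(-1/9565) = -21769/9565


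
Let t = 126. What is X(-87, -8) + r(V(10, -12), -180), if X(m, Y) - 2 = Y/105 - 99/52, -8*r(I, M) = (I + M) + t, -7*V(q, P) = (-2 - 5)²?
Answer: 83483/10920 ≈ 7.6450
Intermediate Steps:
V(q, P) = -7 (V(q, P) = -(-2 - 5)²/7 = -⅐*(-7)² = -⅐*49 = -7)
r(I, M) = -63/4 - I/8 - M/8 (r(I, M) = -((I + M) + 126)/8 = -(126 + I + M)/8 = -63/4 - I/8 - M/8)
X(m, Y) = 5/52 + Y/105 (X(m, Y) = 2 + (Y/105 - 99/52) = 2 + (-99/52 + Y/105) = 5/52 + Y/105)
X(-87, -8) + r(V(10, -12), -180) = (5/52 + (1/105)*(-8)) + (-63/4 - ⅛*(-7) - ⅛*(-180)) = (5/52 - 8/105) + (-63/4 + 7/8 + 45/2) = 109/5460 + 61/8 = 83483/10920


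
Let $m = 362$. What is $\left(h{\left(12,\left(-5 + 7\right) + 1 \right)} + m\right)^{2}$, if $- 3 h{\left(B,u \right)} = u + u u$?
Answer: $128164$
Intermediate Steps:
$h{\left(B,u \right)} = - \frac{u}{3} - \frac{u^{2}}{3}$ ($h{\left(B,u \right)} = - \frac{u + u u}{3} = - \frac{u + u^{2}}{3} = - \frac{u}{3} - \frac{u^{2}}{3}$)
$\left(h{\left(12,\left(-5 + 7\right) + 1 \right)} + m\right)^{2} = \left(- \frac{\left(\left(-5 + 7\right) + 1\right) \left(1 + \left(\left(-5 + 7\right) + 1\right)\right)}{3} + 362\right)^{2} = \left(- \frac{\left(2 + 1\right) \left(1 + \left(2 + 1\right)\right)}{3} + 362\right)^{2} = \left(\left(- \frac{1}{3}\right) 3 \left(1 + 3\right) + 362\right)^{2} = \left(\left(- \frac{1}{3}\right) 3 \cdot 4 + 362\right)^{2} = \left(-4 + 362\right)^{2} = 358^{2} = 128164$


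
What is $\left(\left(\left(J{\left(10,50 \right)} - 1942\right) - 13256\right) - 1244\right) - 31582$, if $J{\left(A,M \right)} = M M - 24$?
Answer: $-45548$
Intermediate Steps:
$J{\left(A,M \right)} = -24 + M^{2}$ ($J{\left(A,M \right)} = M^{2} - 24 = -24 + M^{2}$)
$\left(\left(\left(J{\left(10,50 \right)} - 1942\right) - 13256\right) - 1244\right) - 31582 = \left(\left(\left(\left(-24 + 50^{2}\right) - 1942\right) - 13256\right) - 1244\right) - 31582 = \left(\left(\left(\left(-24 + 2500\right) - 1942\right) - 13256\right) - 1244\right) - 31582 = \left(\left(\left(2476 - 1942\right) - 13256\right) - 1244\right) - 31582 = \left(\left(534 - 13256\right) - 1244\right) - 31582 = \left(-12722 - 1244\right) - 31582 = -13966 - 31582 = -45548$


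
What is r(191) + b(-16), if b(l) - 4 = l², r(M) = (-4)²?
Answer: 276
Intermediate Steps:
r(M) = 16
b(l) = 4 + l²
r(191) + b(-16) = 16 + (4 + (-16)²) = 16 + (4 + 256) = 16 + 260 = 276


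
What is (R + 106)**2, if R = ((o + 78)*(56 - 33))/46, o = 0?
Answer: 21025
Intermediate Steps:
R = 39 (R = ((0 + 78)*(56 - 33))/46 = (78*23)*(1/46) = 1794*(1/46) = 39)
(R + 106)**2 = (39 + 106)**2 = 145**2 = 21025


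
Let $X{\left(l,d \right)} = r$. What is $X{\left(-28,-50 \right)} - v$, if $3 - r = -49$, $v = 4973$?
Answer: $-4921$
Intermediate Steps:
$r = 52$ ($r = 3 - -49 = 3 + 49 = 52$)
$X{\left(l,d \right)} = 52$
$X{\left(-28,-50 \right)} - v = 52 - 4973 = -4921$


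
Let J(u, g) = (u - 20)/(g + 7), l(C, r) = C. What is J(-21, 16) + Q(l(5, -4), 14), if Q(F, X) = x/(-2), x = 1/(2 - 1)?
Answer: -105/46 ≈ -2.2826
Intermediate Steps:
x = 1 (x = 1/1 = 1)
J(u, g) = (-20 + u)/(7 + g)
Q(F, X) = -1/2 (Q(F, X) = 1/(-2) = 1*(-1/2) = -1/2)
J(-21, 16) + Q(l(5, -4), 14) = (-20 - 21)/(7 + 16) - 1/2 = -41/23 - 1/2 = -105/46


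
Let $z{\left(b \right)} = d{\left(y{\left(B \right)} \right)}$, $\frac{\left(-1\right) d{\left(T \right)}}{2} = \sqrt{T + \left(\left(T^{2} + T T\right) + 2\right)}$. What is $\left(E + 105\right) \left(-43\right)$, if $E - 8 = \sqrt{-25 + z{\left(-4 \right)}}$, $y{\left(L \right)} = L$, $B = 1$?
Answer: $-4859 - 43 i \sqrt{25 + 2 \sqrt{5}} \approx -4859.0 - 233.44 i$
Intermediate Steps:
$d{\left(T \right)} = - 2 \sqrt{2 + T + 2 T^{2}}$ ($d{\left(T \right)} = - 2 \sqrt{T + \left(\left(T^{2} + T T\right) + 2\right)} = - 2 \sqrt{T + \left(\left(T^{2} + T^{2}\right) + 2\right)} = - 2 \sqrt{T + \left(2 T^{2} + 2\right)} = - 2 \sqrt{T + \left(2 + 2 T^{2}\right)} = - 2 \sqrt{2 + T + 2 T^{2}}$)
$z{\left(b \right)} = - 2 \sqrt{5}$ ($z{\left(b \right)} = - 2 \sqrt{2 + 1 + 2 \cdot 1^{2}} = - 2 \sqrt{2 + 1 + 2 \cdot 1} = - 2 \sqrt{2 + 1 + 2} = - 2 \sqrt{5}$)
$E = 8 + \sqrt{-25 - 2 \sqrt{5}} \approx 8.0 + 5.4288 i$
$\left(E + 105\right) \left(-43\right) = \left(\left(8 + \sqrt{-25 - 2 \sqrt{5}}\right) + 105\right) \left(-43\right) = \left(113 + \sqrt{-25 - 2 \sqrt{5}}\right) \left(-43\right) = -4859 - 43 \sqrt{-25 - 2 \sqrt{5}}$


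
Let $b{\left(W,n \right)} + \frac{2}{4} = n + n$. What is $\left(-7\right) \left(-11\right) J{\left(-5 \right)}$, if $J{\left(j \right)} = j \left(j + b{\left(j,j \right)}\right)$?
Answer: $\frac{11935}{2} \approx 5967.5$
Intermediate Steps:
$b{\left(W,n \right)} = - \frac{1}{2} + 2 n$ ($b{\left(W,n \right)} = - \frac{1}{2} + \left(n + n\right) = - \frac{1}{2} + 2 n$)
$J{\left(j \right)} = j \left(- \frac{1}{2} + 3 j\right)$ ($J{\left(j \right)} = j \left(j + \left(- \frac{1}{2} + 2 j\right)\right) = j \left(- \frac{1}{2} + 3 j\right)$)
$\left(-7\right) \left(-11\right) J{\left(-5 \right)} = \left(-7\right) \left(-11\right) \frac{1}{2} \left(-5\right) \left(-1 + 6 \left(-5\right)\right) = 77 \cdot \frac{1}{2} \left(-5\right) \left(-1 - 30\right) = 77 \cdot \frac{1}{2} \left(-5\right) \left(-31\right) = 77 \cdot \frac{155}{2} = \frac{11935}{2}$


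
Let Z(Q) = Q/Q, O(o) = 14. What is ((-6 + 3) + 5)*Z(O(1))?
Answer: 2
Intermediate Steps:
Z(Q) = 1
((-6 + 3) + 5)*Z(O(1)) = ((-6 + 3) + 5)*1 = (-3 + 5)*1 = 2*1 = 2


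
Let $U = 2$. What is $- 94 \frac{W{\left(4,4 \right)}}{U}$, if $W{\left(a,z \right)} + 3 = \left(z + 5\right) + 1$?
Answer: $-329$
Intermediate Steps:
$W{\left(a,z \right)} = 3 + z$ ($W{\left(a,z \right)} = -3 + \left(\left(z + 5\right) + 1\right) = -3 + \left(\left(5 + z\right) + 1\right) = -3 + \left(6 + z\right) = 3 + z$)
$- 94 \frac{W{\left(4,4 \right)}}{U} = - 94 \frac{3 + 4}{2} = - 94 \cdot 7 \cdot \frac{1}{2} = \left(-94\right) \frac{7}{2} = -329$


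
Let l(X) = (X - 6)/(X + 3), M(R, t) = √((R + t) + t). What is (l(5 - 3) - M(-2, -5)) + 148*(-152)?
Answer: -112484/5 - 2*I*√3 ≈ -22497.0 - 3.4641*I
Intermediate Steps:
M(R, t) = √(R + 2*t)
l(X) = (-6 + X)/(3 + X)
(l(5 - 3) - M(-2, -5)) + 148*(-152) = ((-6 + (5 - 3))/(3 + (5 - 3)) - √(-2 + 2*(-5))) + 148*(-152) = ((-6 + 2)/(3 + 2) - √(-2 - 10)) - 22496 = (-4/5 - √(-12)) - 22496 = ((⅕)*(-4) - 2*I*√3) - 22496 = (-⅘ - 2*I*√3) - 22496 = -112484/5 - 2*I*√3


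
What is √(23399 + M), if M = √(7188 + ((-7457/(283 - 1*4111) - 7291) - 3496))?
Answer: √(85719803004 + 1914*I*√13177425855)/1914 ≈ 152.97 + 0.19604*I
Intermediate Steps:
M = I*√13177425855/1914 (M = √(7188 + ((-7457/(283 - 4111) - 7291) - 3496)) = √(7188 + ((-7457/(-3828) - 7291) - 3496)) = √(7188 + ((-7457*(-1/3828) - 7291) - 3496)) = √(7188 + ((7457/3828 - 7291) - 3496)) = √(7188 + (-27902491/3828 - 3496)) = √(7188 - 41285179/3828) = √(-13769515/3828) = I*√13177425855/1914 ≈ 59.975*I)
√(23399 + M) = √(23399 + I*√13177425855/1914)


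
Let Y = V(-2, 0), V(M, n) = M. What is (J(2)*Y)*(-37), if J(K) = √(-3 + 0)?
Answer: 74*I*√3 ≈ 128.17*I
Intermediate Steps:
J(K) = I*√3 (J(K) = √(-3) = I*√3)
Y = -2
(J(2)*Y)*(-37) = ((I*√3)*(-2))*(-37) = -2*I*√3*(-37) = 74*I*√3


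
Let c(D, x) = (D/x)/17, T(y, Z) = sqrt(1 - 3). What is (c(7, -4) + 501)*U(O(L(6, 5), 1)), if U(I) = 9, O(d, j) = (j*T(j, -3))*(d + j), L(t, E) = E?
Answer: 306549/68 ≈ 4508.1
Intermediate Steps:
T(y, Z) = I*sqrt(2) (T(y, Z) = sqrt(-2) = I*sqrt(2))
O(d, j) = I*j*sqrt(2)*(d + j) (O(d, j) = (j*(I*sqrt(2)))*(d + j) = (I*j*sqrt(2))*(d + j) = I*j*sqrt(2)*(d + j))
c(D, x) = D/(17*x) (c(D, x) = (D/x)*(1/17) = D/(17*x))
(c(7, -4) + 501)*U(O(L(6, 5), 1)) = ((1/17)*7/(-4) + 501)*9 = ((1/17)*7*(-1/4) + 501)*9 = (-7/68 + 501)*9 = (34061/68)*9 = 306549/68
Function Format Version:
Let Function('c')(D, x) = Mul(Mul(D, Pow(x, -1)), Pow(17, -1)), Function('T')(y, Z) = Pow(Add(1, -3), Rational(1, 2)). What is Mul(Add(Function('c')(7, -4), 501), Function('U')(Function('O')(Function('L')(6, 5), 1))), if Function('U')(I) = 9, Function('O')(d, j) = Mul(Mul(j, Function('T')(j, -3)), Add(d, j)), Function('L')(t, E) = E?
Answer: Rational(306549, 68) ≈ 4508.1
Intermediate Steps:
Function('T')(y, Z) = Mul(I, Pow(2, Rational(1, 2))) (Function('T')(y, Z) = Pow(-2, Rational(1, 2)) = Mul(I, Pow(2, Rational(1, 2))))
Function('O')(d, j) = Mul(I, j, Pow(2, Rational(1, 2)), Add(d, j)) (Function('O')(d, j) = Mul(Mul(j, Mul(I, Pow(2, Rational(1, 2)))), Add(d, j)) = Mul(Mul(I, j, Pow(2, Rational(1, 2))), Add(d, j)) = Mul(I, j, Pow(2, Rational(1, 2)), Add(d, j)))
Function('c')(D, x) = Mul(Rational(1, 17), D, Pow(x, -1)) (Function('c')(D, x) = Mul(Mul(D, Pow(x, -1)), Rational(1, 17)) = Mul(Rational(1, 17), D, Pow(x, -1)))
Mul(Add(Function('c')(7, -4), 501), Function('U')(Function('O')(Function('L')(6, 5), 1))) = Mul(Add(Mul(Rational(1, 17), 7, Pow(-4, -1)), 501), 9) = Mul(Add(Mul(Rational(1, 17), 7, Rational(-1, 4)), 501), 9) = Mul(Add(Rational(-7, 68), 501), 9) = Mul(Rational(34061, 68), 9) = Rational(306549, 68)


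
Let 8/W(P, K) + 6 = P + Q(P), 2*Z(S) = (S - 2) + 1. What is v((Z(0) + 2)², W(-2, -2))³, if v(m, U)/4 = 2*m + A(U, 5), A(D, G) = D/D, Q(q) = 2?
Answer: 10648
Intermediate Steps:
Z(S) = -½ + S/2 (Z(S) = ((S - 2) + 1)/2 = ((-2 + S) + 1)/2 = (-1 + S)/2 = -½ + S/2)
A(D, G) = 1
W(P, K) = 8/(-4 + P) (W(P, K) = 8/(-6 + (P + 2)) = 8/(-6 + (2 + P)) = 8/(-4 + P))
v(m, U) = 4 + 8*m (v(m, U) = 4*(2*m + 1) = 4*(1 + 2*m) = 4 + 8*m)
v((Z(0) + 2)², W(-2, -2))³ = (4 + 8*((-½ + (½)*0) + 2)²)³ = (4 + 8*((-½ + 0) + 2)²)³ = (4 + 8*(-½ + 2)²)³ = (4 + 8*(3/2)²)³ = (4 + 8*(9/4))³ = (4 + 18)³ = 22³ = 10648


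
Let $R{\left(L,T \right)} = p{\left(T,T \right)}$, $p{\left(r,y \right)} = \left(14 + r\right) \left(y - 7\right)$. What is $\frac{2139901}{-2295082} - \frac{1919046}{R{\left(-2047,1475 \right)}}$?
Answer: $- \frac{1135234351553}{627088697483} \approx -1.8103$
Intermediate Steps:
$p{\left(r,y \right)} = \left(-7 + y\right) \left(14 + r\right)$ ($p{\left(r,y \right)} = \left(14 + r\right) \left(-7 + y\right) = \left(-7 + y\right) \left(14 + r\right)$)
$R{\left(L,T \right)} = -98 + T^{2} + 7 T$ ($R{\left(L,T \right)} = -98 - 7 T + 14 T + T T = -98 - 7 T + 14 T + T^{2} = -98 + T^{2} + 7 T$)
$\frac{2139901}{-2295082} - \frac{1919046}{R{\left(-2047,1475 \right)}} = \frac{2139901}{-2295082} - \frac{1919046}{-98 + 1475^{2} + 7 \cdot 1475} = 2139901 \left(- \frac{1}{2295082}\right) - \frac{1919046}{-98 + 2175625 + 10325} = - \frac{2139901}{2295082} - \frac{1919046}{2185852} = - \frac{2139901}{2295082} - \frac{959523}{1092926} = - \frac{1135234351553}{627088697483}$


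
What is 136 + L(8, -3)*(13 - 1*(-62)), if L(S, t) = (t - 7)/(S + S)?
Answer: 713/8 ≈ 89.125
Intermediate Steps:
L(S, t) = (-7 + t)/(2*S) (L(S, t) = (-7 + t)/((2*S)) = (-7 + t)*(1/(2*S)) = (-7 + t)/(2*S))
136 + L(8, -3)*(13 - 1*(-62)) = 136 + ((½)*(-7 - 3)/8)*(13 - 1*(-62)) = 136 + ((½)*(⅛)*(-10))*(13 + 62) = 136 - 5/8*75 = 136 - 375/8 = 713/8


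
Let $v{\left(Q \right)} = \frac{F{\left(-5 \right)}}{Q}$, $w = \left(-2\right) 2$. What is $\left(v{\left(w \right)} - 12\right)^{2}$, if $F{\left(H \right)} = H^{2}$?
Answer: $\frac{5329}{16} \approx 333.06$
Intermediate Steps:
$w = -4$
$v{\left(Q \right)} = \frac{25}{Q}$ ($v{\left(Q \right)} = \frac{\left(-5\right)^{2}}{Q} = \frac{25}{Q}$)
$\left(v{\left(w \right)} - 12\right)^{2} = \left(\frac{25}{-4} - 12\right)^{2} = \left(25 \left(- \frac{1}{4}\right) - 12\right)^{2} = \left(- \frac{25}{4} - 12\right)^{2} = \left(- \frac{73}{4}\right)^{2} = \frac{5329}{16}$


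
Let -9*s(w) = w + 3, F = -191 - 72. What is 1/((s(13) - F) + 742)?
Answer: 9/9029 ≈ 0.00099679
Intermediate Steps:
F = -263
s(w) = -⅓ - w/9 (s(w) = -(w + 3)/9 = -(3 + w)/9 = -⅓ - w/9)
1/((s(13) - F) + 742) = 1/(((-⅓ - ⅑*13) - 1*(-263)) + 742) = 1/(((-⅓ - 13/9) + 263) + 742) = 1/((-16/9 + 263) + 742) = 1/(2351/9 + 742) = 1/(9029/9) = 9/9029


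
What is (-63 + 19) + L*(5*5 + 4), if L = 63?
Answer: 1783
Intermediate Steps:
(-63 + 19) + L*(5*5 + 4) = (-63 + 19) + 63*(5*5 + 4) = -44 + 63*(25 + 4) = -44 + 63*29 = -44 + 1827 = 1783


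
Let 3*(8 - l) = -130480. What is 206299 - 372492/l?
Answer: 6730431805/32626 ≈ 2.0629e+5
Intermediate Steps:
l = 130504/3 (l = 8 - ⅓*(-130480) = 8 + 130480/3 = 130504/3 ≈ 43501.)
206299 - 372492/l = 206299 - 372492/130504/3 = 206299 - 372492*3/130504 = 206299 - 1*279369/32626 = 206299 - 279369/32626 = 6730431805/32626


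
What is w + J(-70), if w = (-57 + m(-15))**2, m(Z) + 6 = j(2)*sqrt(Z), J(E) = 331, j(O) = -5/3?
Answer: 12775/3 + 210*I*sqrt(15) ≈ 4258.3 + 813.33*I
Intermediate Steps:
j(O) = -5/3 (j(O) = -5*1/3 = -5/3)
m(Z) = -6 - 5*sqrt(Z)/3
w = (-63 - 5*I*sqrt(15)/3)**2 (w = (-57 + (-6 - 5*I*sqrt(15)/3))**2 = (-63 - 5*I*sqrt(15)/3)**2 ≈ 3927.3 + 813.33*I)
w + J(-70) = (11782/3 + 210*I*sqrt(15)) + 331 = 12775/3 + 210*I*sqrt(15)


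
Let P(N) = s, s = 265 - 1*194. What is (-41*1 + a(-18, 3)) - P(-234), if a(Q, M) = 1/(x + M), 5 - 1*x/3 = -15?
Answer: -7055/63 ≈ -111.98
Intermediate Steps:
x = 60 (x = 15 - 3*(-15) = 15 + 45 = 60)
a(Q, M) = 1/(60 + M)
s = 71 (s = 265 - 194 = 71)
P(N) = 71
(-41*1 + a(-18, 3)) - P(-234) = (-41*1 + 1/(60 + 3)) - 1*71 = (-41 + 1/63) - 71 = -2582/63 - 71 = -7055/63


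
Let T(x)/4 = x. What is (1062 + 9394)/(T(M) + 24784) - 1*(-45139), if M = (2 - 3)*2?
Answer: 139796790/3097 ≈ 45139.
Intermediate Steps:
M = -2 (M = -1*2 = -2)
T(x) = 4*x
(1062 + 9394)/(T(M) + 24784) - 1*(-45139) = (1062 + 9394)/(4*(-2) + 24784) - 1*(-45139) = 10456/(-8 + 24784) + 45139 = 10456/24776 + 45139 = 10456*(1/24776) + 45139 = 1307/3097 + 45139 = 139796790/3097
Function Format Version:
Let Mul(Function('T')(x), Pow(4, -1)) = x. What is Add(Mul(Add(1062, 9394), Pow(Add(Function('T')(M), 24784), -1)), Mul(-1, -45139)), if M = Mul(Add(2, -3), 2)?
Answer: Rational(139796790, 3097) ≈ 45139.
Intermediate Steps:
M = -2 (M = Mul(-1, 2) = -2)
Function('T')(x) = Mul(4, x)
Add(Mul(Add(1062, 9394), Pow(Add(Function('T')(M), 24784), -1)), Mul(-1, -45139)) = Add(Mul(Add(1062, 9394), Pow(Add(Mul(4, -2), 24784), -1)), Mul(-1, -45139)) = Add(Mul(10456, Pow(Add(-8, 24784), -1)), 45139) = Add(Mul(10456, Pow(24776, -1)), 45139) = Add(Mul(10456, Rational(1, 24776)), 45139) = Add(Rational(1307, 3097), 45139) = Rational(139796790, 3097)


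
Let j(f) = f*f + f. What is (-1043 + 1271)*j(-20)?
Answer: 86640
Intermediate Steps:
j(f) = f + f² (j(f) = f² + f = f + f²)
(-1043 + 1271)*j(-20) = (-1043 + 1271)*(-20*(1 - 20)) = 228*(-20*(-19)) = 228*380 = 86640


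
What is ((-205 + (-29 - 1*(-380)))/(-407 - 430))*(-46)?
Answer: 6716/837 ≈ 8.0239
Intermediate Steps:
((-205 + (-29 - 1*(-380)))/(-407 - 430))*(-46) = ((-205 + (-29 + 380))/(-837))*(-46) = ((-205 + 351)*(-1/837))*(-46) = (146*(-1/837))*(-46) = -146/837*(-46) = 6716/837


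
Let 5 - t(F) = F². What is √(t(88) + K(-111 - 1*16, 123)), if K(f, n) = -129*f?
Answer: 2*√2161 ≈ 92.973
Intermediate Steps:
t(F) = 5 - F²
√(t(88) + K(-111 - 1*16, 123)) = √((5 - 1*88²) - 129*(-111 - 1*16)) = √((5 - 1*7744) - 129*(-111 - 16)) = √((5 - 7744) - 129*(-127)) = √(-7739 + 16383) = √8644 = 2*√2161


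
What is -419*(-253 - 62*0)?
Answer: 106007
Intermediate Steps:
-419*(-253 - 62*0) = -419*(-253 + 0) = -419*(-253) = 106007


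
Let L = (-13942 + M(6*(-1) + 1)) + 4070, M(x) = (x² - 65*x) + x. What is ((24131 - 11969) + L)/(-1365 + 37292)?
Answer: 2635/35927 ≈ 0.073343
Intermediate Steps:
M(x) = x² - 64*x
L = -9527 (L = (-13942 + (6*(-1) + 1)*(-64 + (6*(-1) + 1))) + 4070 = (-13942 + (-6 + 1)*(-64 + (-6 + 1))) + 4070 = (-13942 - 5*(-64 - 5)) + 4070 = (-13942 - 5*(-69)) + 4070 = (-13942 + 345) + 4070 = -13597 + 4070 = -9527)
((24131 - 11969) + L)/(-1365 + 37292) = ((24131 - 11969) - 9527)/(-1365 + 37292) = (12162 - 9527)/35927 = 2635*(1/35927) = 2635/35927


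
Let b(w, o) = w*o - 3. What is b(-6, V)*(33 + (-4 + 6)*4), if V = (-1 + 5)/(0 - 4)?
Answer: 123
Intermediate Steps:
V = -1 (V = 4/(-4) = 4*(-¼) = -1)
b(w, o) = -3 + o*w (b(w, o) = o*w - 3 = -3 + o*w)
b(-6, V)*(33 + (-4 + 6)*4) = (-3 - 1*(-6))*(33 + (-4 + 6)*4) = (-3 + 6)*(33 + 2*4) = 3*(33 + 8) = 3*41 = 123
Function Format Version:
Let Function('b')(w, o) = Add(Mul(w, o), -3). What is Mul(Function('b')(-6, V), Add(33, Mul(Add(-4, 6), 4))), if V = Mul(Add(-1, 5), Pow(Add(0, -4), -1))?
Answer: 123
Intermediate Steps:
V = -1 (V = Mul(4, Pow(-4, -1)) = Mul(4, Rational(-1, 4)) = -1)
Function('b')(w, o) = Add(-3, Mul(o, w)) (Function('b')(w, o) = Add(Mul(o, w), -3) = Add(-3, Mul(o, w)))
Mul(Function('b')(-6, V), Add(33, Mul(Add(-4, 6), 4))) = Mul(Add(-3, Mul(-1, -6)), Add(33, Mul(Add(-4, 6), 4))) = Mul(Add(-3, 6), Add(33, Mul(2, 4))) = Mul(3, Add(33, 8)) = Mul(3, 41) = 123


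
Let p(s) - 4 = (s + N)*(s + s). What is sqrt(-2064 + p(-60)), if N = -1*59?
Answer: 2*sqrt(3055) ≈ 110.54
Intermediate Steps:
N = -59
p(s) = 4 + 2*s*(-59 + s) (p(s) = 4 + (s - 59)*(s + s) = 4 + (-59 + s)*(2*s) = 4 + 2*s*(-59 + s))
sqrt(-2064 + p(-60)) = sqrt(-2064 + (4 - 118*(-60) + 2*(-60)**2)) = sqrt(-2064 + (4 + 7080 + 2*3600)) = sqrt(-2064 + (4 + 7080 + 7200)) = sqrt(-2064 + 14284) = sqrt(12220) = 2*sqrt(3055)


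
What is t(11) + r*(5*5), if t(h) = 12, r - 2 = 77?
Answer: 1987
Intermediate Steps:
r = 79 (r = 2 + 77 = 79)
t(11) + r*(5*5) = 12 + 79*(5*5) = 12 + 79*25 = 12 + 1975 = 1987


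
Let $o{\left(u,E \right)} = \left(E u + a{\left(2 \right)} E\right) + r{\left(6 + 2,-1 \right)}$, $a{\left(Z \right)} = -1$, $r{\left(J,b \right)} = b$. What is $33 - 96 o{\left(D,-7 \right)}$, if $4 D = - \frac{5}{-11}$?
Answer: $- \frac{5133}{11} \approx -466.64$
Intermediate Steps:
$D = \frac{5}{44}$ ($D = \frac{\left(-5\right) \frac{1}{-11}}{4} = \frac{\left(-5\right) \left(- \frac{1}{11}\right)}{4} = \frac{1}{4} \cdot \frac{5}{11} = \frac{5}{44} \approx 0.11364$)
$o{\left(u,E \right)} = -1 - E + E u$ ($o{\left(u,E \right)} = \left(E u - E\right) - 1 = \left(- E + E u\right) - 1 = -1 - E + E u$)
$33 - 96 o{\left(D,-7 \right)} = 33 - 96 \left(-1 - -7 - \frac{35}{44}\right) = 33 - 96 \left(-1 + 7 - \frac{35}{44}\right) = 33 - \frac{5496}{11} = - \frac{5133}{11}$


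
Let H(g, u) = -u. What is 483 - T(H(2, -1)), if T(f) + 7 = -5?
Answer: 495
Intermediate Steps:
T(f) = -12 (T(f) = -7 - 5 = -12)
483 - T(H(2, -1)) = 483 - 1*(-12) = 483 + 12 = 495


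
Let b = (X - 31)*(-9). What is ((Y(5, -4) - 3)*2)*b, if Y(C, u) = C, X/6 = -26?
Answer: 6732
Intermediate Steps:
X = -156 (X = 6*(-26) = -156)
b = 1683 (b = (-156 - 31)*(-9) = -187*(-9) = 1683)
((Y(5, -4) - 3)*2)*b = ((5 - 3)*2)*1683 = (2*2)*1683 = 4*1683 = 6732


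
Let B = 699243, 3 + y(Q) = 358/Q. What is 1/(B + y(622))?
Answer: 311/217463819 ≈ 1.4301e-6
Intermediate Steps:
y(Q) = -3 + 358/Q
1/(B + y(622)) = 1/(699243 + (-3 + 358/622)) = 1/(699243 + (-3 + 358*(1/622))) = 1/(699243 + (-3 + 179/311)) = 1/(699243 - 754/311) = 1/(217463819/311) = 311/217463819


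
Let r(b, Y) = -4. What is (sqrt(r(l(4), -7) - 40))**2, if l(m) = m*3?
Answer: -44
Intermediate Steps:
l(m) = 3*m
(sqrt(r(l(4), -7) - 40))**2 = (sqrt(-4 - 40))**2 = (sqrt(-44))**2 = (2*I*sqrt(11))**2 = -44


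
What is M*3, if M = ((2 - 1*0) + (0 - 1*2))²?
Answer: 0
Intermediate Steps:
M = 0 (M = ((2 + 0) + (0 - 2))² = (2 - 2)² = 0² = 0)
M*3 = 0*3 = 0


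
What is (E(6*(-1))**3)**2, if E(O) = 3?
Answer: 729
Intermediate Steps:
(E(6*(-1))**3)**2 = (3**3)**2 = 27**2 = 729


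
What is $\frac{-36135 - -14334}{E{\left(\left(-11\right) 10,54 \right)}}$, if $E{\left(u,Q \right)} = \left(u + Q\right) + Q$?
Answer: $\frac{21801}{2} \approx 10901.0$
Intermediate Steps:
$E{\left(u,Q \right)} = u + 2 Q$ ($E{\left(u,Q \right)} = \left(Q + u\right) + Q = u + 2 Q$)
$\frac{-36135 - -14334}{E{\left(\left(-11\right) 10,54 \right)}} = \frac{-36135 - -14334}{\left(-11\right) 10 + 2 \cdot 54} = \frac{-36135 + 14334}{-110 + 108} = - \frac{21801}{-2} = \left(-21801\right) \left(- \frac{1}{2}\right) = \frac{21801}{2}$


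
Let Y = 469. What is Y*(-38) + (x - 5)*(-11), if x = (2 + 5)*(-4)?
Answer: -17459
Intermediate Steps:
x = -28 (x = 7*(-4) = -28)
Y*(-38) + (x - 5)*(-11) = 469*(-38) + (-28 - 5)*(-11) = -17822 - 33*(-11) = -17822 + 363 = -17459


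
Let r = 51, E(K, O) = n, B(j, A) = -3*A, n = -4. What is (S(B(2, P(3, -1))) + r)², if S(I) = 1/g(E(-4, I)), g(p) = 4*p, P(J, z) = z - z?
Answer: 664225/256 ≈ 2594.6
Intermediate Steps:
P(J, z) = 0
E(K, O) = -4
S(I) = -1/16 (S(I) = 1/(4*(-4)) = 1/(-16) = -1/16)
(S(B(2, P(3, -1))) + r)² = (-1/16 + 51)² = (815/16)² = 664225/256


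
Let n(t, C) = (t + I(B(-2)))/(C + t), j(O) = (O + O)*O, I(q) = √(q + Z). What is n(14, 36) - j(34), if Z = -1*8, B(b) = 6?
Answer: -57793/25 + I*√2/50 ≈ -2311.7 + 0.028284*I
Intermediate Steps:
Z = -8
I(q) = √(-8 + q) (I(q) = √(q - 8) = √(-8 + q))
j(O) = 2*O² (j(O) = (2*O)*O = 2*O²)
n(t, C) = (t + I*√2)/(C + t) (n(t, C) = (t + √(-8 + 6))/(C + t) = (t + √(-2))/(C + t) = (t + I*√2)/(C + t))
n(14, 36) - j(34) = (14 + I*√2)/(36 + 14) - 2*34² = (14 + I*√2)/50 - 2*1156 = (14 + I*√2)/50 - 1*2312 = (7/25 + I*√2/50) - 2312 = -57793/25 + I*√2/50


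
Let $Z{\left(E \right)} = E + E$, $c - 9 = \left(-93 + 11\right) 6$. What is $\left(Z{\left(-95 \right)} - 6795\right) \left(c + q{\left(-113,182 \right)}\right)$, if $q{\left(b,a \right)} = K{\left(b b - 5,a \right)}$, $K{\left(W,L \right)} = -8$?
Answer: $3429635$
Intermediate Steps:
$c = -483$ ($c = 9 + \left(-93 + 11\right) 6 = 9 - 492 = -483$)
$q{\left(b,a \right)} = -8$
$Z{\left(E \right)} = 2 E$
$\left(Z{\left(-95 \right)} - 6795\right) \left(c + q{\left(-113,182 \right)}\right) = \left(2 \left(-95\right) - 6795\right) \left(-483 - 8\right) = \left(-190 - 6795\right) \left(-491\right) = \left(-6985\right) \left(-491\right) = 3429635$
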